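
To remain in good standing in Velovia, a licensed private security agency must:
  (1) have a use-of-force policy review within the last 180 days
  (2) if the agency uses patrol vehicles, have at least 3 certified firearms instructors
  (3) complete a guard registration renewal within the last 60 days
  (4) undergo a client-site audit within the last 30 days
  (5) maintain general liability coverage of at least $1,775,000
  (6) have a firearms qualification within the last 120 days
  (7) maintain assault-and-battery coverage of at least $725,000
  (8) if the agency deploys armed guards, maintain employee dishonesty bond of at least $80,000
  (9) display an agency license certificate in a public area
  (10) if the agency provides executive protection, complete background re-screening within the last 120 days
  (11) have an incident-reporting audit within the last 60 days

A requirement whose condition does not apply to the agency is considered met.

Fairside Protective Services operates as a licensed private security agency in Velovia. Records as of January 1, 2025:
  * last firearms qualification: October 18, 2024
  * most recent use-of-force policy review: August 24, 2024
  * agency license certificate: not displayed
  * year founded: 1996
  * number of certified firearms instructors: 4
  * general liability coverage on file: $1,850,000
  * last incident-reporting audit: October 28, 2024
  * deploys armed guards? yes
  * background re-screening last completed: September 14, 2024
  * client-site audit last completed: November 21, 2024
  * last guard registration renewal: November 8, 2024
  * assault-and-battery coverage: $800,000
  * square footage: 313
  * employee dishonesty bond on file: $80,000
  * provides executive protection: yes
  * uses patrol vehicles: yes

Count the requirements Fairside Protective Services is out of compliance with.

1. use-of-force policy review 130 days ago vs limit 180 → met
2. condition 'uses patrol vehicles' holds; certified firearms instructors 4 ≥ 3 → met
3. guard registration renewal 54 days ago vs limit 60 → met
4. client-site audit 41 days ago vs limit 30 → not met
5. general liability coverage $1,850,000 ≥ $1,775,000 → met
6. firearms qualification 75 days ago vs limit 120 → met
7. assault-and-battery coverage $800,000 ≥ $725,000 → met
8. condition 'deploys armed guards' holds; employee dishonesty bond $80,000 ≥ $80,000 → met
9. agency license certificate absent → not met
10. condition 'provides executive protection' holds; background re-screening 109 days ago vs limit 120 → met
11. incident-reporting audit 65 days ago vs limit 60 → not met
Not met: 3 of 11

3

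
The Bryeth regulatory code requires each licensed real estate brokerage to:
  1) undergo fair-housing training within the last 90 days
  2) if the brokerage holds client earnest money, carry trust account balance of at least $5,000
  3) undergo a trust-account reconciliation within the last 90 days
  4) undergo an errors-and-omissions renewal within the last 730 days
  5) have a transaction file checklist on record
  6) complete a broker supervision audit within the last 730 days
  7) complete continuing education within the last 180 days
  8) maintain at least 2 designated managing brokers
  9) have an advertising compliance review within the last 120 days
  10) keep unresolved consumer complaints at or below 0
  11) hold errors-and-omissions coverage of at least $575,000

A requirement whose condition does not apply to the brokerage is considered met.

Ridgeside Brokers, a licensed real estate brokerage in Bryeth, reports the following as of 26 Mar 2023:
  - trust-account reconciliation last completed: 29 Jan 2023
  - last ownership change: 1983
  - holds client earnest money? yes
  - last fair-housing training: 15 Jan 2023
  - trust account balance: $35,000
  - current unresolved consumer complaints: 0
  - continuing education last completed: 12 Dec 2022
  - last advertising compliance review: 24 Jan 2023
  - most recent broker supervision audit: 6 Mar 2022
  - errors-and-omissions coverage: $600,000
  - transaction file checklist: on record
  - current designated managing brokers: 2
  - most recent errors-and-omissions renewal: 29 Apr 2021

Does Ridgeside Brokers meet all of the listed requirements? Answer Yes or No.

Yes

1. fair-housing training 70 days ago vs limit 90 → met
2. condition 'holds client earnest money' holds; trust account balance $35,000 ≥ $5,000 → met
3. trust-account reconciliation 56 days ago vs limit 90 → met
4. errors-and-omissions renewal 696 days ago vs limit 730 → met
5. transaction file checklist present → met
6. broker supervision audit 385 days ago vs limit 730 → met
7. continuing education 104 days ago vs limit 180 → met
8. designated managing brokers 2 ≥ 2 → met
9. advertising compliance review 61 days ago vs limit 120 → met
10. unresolved consumer complaints 0 ≤ 0 → met
11. errors-and-omissions coverage $600,000 ≥ $575,000 → met
All met.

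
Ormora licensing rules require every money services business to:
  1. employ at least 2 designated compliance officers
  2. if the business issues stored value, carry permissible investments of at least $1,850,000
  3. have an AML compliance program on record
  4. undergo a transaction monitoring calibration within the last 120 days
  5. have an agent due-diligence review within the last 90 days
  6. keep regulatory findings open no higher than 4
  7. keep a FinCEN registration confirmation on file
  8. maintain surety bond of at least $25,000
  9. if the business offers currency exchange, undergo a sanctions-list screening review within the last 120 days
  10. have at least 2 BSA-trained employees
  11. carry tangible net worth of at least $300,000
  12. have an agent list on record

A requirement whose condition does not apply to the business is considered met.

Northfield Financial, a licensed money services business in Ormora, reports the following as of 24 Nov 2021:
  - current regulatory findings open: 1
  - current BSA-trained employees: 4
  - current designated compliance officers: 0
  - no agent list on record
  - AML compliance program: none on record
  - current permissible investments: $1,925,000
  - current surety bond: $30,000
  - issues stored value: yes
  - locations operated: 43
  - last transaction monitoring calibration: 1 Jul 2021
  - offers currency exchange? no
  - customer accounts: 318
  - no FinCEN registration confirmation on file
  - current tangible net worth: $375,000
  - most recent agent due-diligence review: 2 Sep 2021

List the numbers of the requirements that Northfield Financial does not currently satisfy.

1. designated compliance officers 0 < 2 → not met
2. condition 'issues stored value' holds; permissible investments $1,925,000 ≥ $1,850,000 → met
3. AML compliance program absent → not met
4. transaction monitoring calibration 146 days ago vs limit 120 → not met
5. agent due-diligence review 83 days ago vs limit 90 → met
6. regulatory findings open 1 ≤ 4 → met
7. FinCEN registration confirmation absent → not met
8. surety bond $30,000 ≥ $25,000 → met
9. condition 'offers currency exchange' does not hold → requirement n/a → met
10. BSA-trained employees 4 ≥ 2 → met
11. tangible net worth $375,000 ≥ $300,000 → met
12. agent list absent → not met
Not met: 1, 3, 4, 7, 12

1, 3, 4, 7, 12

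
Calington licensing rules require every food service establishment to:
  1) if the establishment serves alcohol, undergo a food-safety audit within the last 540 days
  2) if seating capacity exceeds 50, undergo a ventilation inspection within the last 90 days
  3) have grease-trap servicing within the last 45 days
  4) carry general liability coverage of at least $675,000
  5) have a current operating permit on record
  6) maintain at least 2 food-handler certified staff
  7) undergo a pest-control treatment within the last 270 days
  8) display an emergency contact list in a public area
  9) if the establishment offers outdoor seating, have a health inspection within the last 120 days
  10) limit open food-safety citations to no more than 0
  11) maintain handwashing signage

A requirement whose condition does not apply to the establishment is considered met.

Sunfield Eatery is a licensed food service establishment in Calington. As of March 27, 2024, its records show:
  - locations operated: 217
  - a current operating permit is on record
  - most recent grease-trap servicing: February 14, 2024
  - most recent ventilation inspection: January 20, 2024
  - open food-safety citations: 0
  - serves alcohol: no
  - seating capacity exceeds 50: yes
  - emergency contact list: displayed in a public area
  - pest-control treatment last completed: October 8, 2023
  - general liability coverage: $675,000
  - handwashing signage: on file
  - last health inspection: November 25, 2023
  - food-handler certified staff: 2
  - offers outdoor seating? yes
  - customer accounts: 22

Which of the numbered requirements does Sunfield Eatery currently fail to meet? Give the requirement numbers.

9

1. condition 'serves alcohol' does not hold → requirement n/a → met
2. condition 'seating capacity exceeds 50' holds; ventilation inspection 67 days ago vs limit 90 → met
3. grease-trap servicing 42 days ago vs limit 45 → met
4. general liability coverage $675,000 ≥ $675,000 → met
5. current operating permit present → met
6. food-handler certified staff 2 ≥ 2 → met
7. pest-control treatment 171 days ago vs limit 270 → met
8. emergency contact list present → met
9. condition 'offers outdoor seating' holds; health inspection 123 days ago vs limit 120 → not met
10. open food-safety citations 0 ≤ 0 → met
11. handwashing signage present → met
Not met: 9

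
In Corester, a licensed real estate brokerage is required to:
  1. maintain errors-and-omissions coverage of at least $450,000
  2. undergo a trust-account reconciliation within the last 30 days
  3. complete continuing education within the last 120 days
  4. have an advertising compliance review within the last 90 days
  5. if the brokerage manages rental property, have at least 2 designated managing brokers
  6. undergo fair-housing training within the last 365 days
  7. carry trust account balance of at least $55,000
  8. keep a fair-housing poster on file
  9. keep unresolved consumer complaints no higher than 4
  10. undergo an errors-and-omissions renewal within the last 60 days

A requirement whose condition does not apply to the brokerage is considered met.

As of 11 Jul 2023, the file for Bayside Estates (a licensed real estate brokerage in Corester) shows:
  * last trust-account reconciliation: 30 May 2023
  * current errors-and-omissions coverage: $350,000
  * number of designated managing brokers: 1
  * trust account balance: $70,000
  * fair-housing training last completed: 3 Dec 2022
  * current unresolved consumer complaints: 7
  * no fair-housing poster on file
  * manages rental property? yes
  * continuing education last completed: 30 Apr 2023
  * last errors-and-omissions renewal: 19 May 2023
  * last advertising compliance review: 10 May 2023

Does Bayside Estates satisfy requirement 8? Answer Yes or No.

8. fair-housing poster absent → not met

No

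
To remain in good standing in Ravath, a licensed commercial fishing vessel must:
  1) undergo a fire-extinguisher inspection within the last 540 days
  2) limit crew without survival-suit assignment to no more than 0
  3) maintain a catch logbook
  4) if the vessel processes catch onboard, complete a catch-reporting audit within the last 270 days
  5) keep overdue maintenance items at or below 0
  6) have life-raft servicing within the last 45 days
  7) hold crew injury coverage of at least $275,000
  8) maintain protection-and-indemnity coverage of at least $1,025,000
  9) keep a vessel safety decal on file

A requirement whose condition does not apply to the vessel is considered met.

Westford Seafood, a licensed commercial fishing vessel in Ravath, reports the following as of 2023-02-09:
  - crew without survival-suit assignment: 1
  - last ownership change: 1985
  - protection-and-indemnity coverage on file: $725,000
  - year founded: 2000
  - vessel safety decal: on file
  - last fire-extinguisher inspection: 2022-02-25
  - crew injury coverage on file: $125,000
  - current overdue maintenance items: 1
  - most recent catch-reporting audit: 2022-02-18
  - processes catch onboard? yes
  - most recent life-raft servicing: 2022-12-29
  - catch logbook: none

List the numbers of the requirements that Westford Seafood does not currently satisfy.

2, 3, 4, 5, 7, 8

1. fire-extinguisher inspection 349 days ago vs limit 540 → met
2. crew without survival-suit assignment 1 > 0 → not met
3. catch logbook absent → not met
4. condition 'processes catch onboard' holds; catch-reporting audit 356 days ago vs limit 270 → not met
5. overdue maintenance items 1 > 0 → not met
6. life-raft servicing 42 days ago vs limit 45 → met
7. crew injury coverage $125,000 < $275,000 → not met
8. protection-and-indemnity coverage $725,000 < $1,025,000 → not met
9. vessel safety decal present → met
Not met: 2, 3, 4, 5, 7, 8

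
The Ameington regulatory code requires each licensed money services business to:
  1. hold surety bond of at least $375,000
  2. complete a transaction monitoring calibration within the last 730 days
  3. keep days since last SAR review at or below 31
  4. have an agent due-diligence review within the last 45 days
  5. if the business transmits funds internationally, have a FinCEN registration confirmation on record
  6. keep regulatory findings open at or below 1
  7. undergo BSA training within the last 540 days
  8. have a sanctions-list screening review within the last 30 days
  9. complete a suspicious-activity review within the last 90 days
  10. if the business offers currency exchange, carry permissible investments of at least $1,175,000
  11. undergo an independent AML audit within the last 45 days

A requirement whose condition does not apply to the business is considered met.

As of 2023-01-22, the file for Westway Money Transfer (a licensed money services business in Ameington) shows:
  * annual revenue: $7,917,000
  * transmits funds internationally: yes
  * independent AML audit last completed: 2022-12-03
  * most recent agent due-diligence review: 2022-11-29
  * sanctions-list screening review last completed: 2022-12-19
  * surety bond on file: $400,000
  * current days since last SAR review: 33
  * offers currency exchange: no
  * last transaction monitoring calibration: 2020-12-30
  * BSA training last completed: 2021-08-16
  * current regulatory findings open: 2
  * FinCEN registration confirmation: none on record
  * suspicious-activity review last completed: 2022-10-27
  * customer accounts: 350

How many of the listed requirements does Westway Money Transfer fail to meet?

7

1. surety bond $400,000 ≥ $375,000 → met
2. transaction monitoring calibration 753 days ago vs limit 730 → not met
3. days since last SAR review 33 > 31 → not met
4. agent due-diligence review 54 days ago vs limit 45 → not met
5. condition 'transmits funds internationally' holds; FinCEN registration confirmation absent → not met
6. regulatory findings open 2 > 1 → not met
7. BSA training 524 days ago vs limit 540 → met
8. sanctions-list screening review 34 days ago vs limit 30 → not met
9. suspicious-activity review 87 days ago vs limit 90 → met
10. condition 'offers currency exchange' does not hold → requirement n/a → met
11. independent AML audit 50 days ago vs limit 45 → not met
Not met: 7 of 11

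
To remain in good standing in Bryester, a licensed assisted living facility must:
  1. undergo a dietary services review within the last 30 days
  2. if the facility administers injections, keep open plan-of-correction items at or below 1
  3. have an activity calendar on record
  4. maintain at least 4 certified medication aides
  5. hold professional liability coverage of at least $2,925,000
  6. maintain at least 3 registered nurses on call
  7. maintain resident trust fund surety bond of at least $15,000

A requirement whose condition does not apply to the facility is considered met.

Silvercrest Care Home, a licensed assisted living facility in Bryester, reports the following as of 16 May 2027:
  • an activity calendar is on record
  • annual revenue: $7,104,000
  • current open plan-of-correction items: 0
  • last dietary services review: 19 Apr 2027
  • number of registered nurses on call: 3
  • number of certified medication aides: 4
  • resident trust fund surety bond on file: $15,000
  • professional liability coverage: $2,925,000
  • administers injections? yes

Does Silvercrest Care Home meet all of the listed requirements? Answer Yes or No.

Yes

1. dietary services review 27 days ago vs limit 30 → met
2. condition 'administers injections' holds; open plan-of-correction items 0 ≤ 1 → met
3. activity calendar present → met
4. certified medication aides 4 ≥ 4 → met
5. professional liability coverage $2,925,000 ≥ $2,925,000 → met
6. registered nurses on call 3 ≥ 3 → met
7. resident trust fund surety bond $15,000 ≥ $15,000 → met
All met.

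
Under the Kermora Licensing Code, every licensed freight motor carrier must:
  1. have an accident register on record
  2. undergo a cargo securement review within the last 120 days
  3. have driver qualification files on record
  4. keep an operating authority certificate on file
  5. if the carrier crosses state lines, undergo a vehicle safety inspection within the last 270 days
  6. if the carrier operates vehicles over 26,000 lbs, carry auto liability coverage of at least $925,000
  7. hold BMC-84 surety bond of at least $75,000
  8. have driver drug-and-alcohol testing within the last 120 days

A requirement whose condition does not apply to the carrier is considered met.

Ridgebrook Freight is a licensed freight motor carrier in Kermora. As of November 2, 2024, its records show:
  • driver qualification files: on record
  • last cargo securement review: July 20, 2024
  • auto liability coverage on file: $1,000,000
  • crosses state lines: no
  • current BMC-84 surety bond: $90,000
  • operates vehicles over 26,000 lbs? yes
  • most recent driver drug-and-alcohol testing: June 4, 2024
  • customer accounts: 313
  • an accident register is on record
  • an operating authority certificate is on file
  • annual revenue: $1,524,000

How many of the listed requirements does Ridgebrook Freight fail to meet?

1. accident register present → met
2. cargo securement review 105 days ago vs limit 120 → met
3. driver qualification files present → met
4. operating authority certificate present → met
5. condition 'crosses state lines' does not hold → requirement n/a → met
6. condition 'operates vehicles over 26,000 lbs' holds; auto liability coverage $1,000,000 ≥ $925,000 → met
7. BMC-84 surety bond $90,000 ≥ $75,000 → met
8. driver drug-and-alcohol testing 151 days ago vs limit 120 → not met
Not met: 1 of 8

1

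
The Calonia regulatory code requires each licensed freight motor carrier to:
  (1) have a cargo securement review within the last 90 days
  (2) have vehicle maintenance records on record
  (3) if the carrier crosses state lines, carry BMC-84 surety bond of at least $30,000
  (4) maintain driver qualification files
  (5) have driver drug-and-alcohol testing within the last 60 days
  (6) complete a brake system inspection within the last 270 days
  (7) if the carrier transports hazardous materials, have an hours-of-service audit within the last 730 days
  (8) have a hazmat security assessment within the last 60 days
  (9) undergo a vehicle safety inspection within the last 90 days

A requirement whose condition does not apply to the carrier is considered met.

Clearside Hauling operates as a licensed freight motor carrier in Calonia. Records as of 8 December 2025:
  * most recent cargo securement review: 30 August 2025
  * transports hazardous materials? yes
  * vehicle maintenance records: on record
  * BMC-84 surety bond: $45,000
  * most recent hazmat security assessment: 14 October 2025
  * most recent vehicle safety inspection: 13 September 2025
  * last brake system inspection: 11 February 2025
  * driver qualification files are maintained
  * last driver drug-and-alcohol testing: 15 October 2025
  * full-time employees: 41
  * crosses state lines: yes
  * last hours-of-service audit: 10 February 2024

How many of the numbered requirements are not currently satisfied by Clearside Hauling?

1. cargo securement review 100 days ago vs limit 90 → not met
2. vehicle maintenance records present → met
3. condition 'crosses state lines' holds; BMC-84 surety bond $45,000 ≥ $30,000 → met
4. driver qualification files present → met
5. driver drug-and-alcohol testing 54 days ago vs limit 60 → met
6. brake system inspection 300 days ago vs limit 270 → not met
7. condition 'transports hazardous materials' holds; hours-of-service audit 667 days ago vs limit 730 → met
8. hazmat security assessment 55 days ago vs limit 60 → met
9. vehicle safety inspection 86 days ago vs limit 90 → met
Not met: 2 of 9

2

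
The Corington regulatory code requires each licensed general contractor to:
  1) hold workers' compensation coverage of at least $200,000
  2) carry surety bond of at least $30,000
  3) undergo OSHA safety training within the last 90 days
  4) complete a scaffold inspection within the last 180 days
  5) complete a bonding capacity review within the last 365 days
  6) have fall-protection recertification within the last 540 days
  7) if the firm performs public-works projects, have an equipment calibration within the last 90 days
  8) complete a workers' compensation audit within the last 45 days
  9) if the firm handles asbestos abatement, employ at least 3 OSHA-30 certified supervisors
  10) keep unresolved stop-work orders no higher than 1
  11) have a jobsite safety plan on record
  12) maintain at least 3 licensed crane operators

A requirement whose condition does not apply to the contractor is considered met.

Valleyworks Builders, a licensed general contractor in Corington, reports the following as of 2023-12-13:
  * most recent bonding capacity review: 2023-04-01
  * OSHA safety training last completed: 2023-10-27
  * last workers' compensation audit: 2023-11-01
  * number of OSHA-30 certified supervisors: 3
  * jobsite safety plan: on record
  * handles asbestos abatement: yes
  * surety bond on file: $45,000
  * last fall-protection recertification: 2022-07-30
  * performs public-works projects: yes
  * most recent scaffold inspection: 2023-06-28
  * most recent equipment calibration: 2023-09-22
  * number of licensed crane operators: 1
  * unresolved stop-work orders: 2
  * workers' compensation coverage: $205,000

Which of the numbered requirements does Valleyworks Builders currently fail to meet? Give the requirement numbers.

1. workers' compensation coverage $205,000 ≥ $200,000 → met
2. surety bond $45,000 ≥ $30,000 → met
3. OSHA safety training 47 days ago vs limit 90 → met
4. scaffold inspection 168 days ago vs limit 180 → met
5. bonding capacity review 256 days ago vs limit 365 → met
6. fall-protection recertification 501 days ago vs limit 540 → met
7. condition 'performs public-works projects' holds; equipment calibration 82 days ago vs limit 90 → met
8. workers' compensation audit 42 days ago vs limit 45 → met
9. condition 'handles asbestos abatement' holds; OSHA-30 certified supervisors 3 ≥ 3 → met
10. unresolved stop-work orders 2 > 1 → not met
11. jobsite safety plan present → met
12. licensed crane operators 1 < 3 → not met
Not met: 10, 12

10, 12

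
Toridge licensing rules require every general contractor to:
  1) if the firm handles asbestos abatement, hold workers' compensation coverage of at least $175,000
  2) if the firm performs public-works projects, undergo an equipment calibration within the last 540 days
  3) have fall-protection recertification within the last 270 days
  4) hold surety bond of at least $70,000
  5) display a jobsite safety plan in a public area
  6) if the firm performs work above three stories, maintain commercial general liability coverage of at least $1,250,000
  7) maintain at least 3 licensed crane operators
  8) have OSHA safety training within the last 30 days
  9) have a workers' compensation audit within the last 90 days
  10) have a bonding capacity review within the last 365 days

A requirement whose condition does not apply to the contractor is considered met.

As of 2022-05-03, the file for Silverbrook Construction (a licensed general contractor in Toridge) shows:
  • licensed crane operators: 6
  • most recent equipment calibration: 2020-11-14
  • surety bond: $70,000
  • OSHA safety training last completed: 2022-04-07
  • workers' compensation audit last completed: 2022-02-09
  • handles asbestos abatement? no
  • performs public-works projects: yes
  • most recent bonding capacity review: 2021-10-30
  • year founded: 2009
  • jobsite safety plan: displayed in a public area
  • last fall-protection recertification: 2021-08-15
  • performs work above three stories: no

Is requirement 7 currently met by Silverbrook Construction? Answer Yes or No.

Yes

7. licensed crane operators 6 ≥ 3 → met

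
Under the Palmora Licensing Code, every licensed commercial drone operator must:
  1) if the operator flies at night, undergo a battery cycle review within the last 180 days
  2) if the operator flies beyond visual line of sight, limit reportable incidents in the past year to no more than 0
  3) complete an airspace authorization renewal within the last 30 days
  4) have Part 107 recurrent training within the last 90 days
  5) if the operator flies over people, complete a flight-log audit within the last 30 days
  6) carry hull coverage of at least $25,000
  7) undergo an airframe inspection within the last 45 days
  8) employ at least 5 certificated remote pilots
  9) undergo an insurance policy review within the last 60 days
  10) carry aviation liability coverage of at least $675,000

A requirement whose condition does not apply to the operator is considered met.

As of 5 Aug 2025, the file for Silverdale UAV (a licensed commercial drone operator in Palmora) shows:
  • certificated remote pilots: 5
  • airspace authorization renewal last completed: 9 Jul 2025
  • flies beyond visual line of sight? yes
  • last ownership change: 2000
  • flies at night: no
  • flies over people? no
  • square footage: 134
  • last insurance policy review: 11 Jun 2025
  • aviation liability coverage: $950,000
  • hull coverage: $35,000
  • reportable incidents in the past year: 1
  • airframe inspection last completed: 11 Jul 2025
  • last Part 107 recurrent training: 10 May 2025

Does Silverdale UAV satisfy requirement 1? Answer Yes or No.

1. condition 'flies at night' does not hold → requirement n/a → met

Yes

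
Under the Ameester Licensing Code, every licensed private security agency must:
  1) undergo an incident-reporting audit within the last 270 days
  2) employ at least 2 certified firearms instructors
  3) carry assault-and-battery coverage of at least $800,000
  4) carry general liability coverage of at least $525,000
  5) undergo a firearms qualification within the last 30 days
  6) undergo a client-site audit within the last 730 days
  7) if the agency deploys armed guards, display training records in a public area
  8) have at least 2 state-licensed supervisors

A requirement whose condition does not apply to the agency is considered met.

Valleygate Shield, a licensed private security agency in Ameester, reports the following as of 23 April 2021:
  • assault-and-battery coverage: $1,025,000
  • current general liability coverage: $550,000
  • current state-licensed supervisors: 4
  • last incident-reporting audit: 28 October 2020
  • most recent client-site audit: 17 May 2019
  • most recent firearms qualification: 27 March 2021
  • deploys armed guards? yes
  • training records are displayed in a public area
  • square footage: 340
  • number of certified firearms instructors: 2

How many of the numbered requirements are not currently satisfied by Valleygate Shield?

0

1. incident-reporting audit 177 days ago vs limit 270 → met
2. certified firearms instructors 2 ≥ 2 → met
3. assault-and-battery coverage $1,025,000 ≥ $800,000 → met
4. general liability coverage $550,000 ≥ $525,000 → met
5. firearms qualification 27 days ago vs limit 30 → met
6. client-site audit 707 days ago vs limit 730 → met
7. condition 'deploys armed guards' holds; training records present → met
8. state-licensed supervisors 4 ≥ 2 → met
Not met: 0 of 8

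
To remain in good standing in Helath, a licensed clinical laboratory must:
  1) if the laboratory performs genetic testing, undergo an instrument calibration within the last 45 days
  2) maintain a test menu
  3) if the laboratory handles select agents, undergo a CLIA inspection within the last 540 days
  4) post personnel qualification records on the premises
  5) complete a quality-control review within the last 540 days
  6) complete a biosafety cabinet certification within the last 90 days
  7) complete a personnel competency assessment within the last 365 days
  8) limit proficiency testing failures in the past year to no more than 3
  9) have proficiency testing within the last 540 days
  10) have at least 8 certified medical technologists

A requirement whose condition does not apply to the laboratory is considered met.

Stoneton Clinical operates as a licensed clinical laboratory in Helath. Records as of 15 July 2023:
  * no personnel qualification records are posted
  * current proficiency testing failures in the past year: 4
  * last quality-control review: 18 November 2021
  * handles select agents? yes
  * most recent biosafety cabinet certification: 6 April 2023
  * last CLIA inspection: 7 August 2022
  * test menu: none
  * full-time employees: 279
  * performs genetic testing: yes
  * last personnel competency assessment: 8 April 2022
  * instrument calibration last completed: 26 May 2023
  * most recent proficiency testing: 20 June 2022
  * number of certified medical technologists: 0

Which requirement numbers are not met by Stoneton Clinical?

1. condition 'performs genetic testing' holds; instrument calibration 50 days ago vs limit 45 → not met
2. test menu absent → not met
3. condition 'handles select agents' holds; CLIA inspection 342 days ago vs limit 540 → met
4. personnel qualification records absent → not met
5. quality-control review 604 days ago vs limit 540 → not met
6. biosafety cabinet certification 100 days ago vs limit 90 → not met
7. personnel competency assessment 463 days ago vs limit 365 → not met
8. proficiency testing failures in the past year 4 > 3 → not met
9. proficiency testing 390 days ago vs limit 540 → met
10. certified medical technologists 0 < 8 → not met
Not met: 1, 2, 4, 5, 6, 7, 8, 10

1, 2, 4, 5, 6, 7, 8, 10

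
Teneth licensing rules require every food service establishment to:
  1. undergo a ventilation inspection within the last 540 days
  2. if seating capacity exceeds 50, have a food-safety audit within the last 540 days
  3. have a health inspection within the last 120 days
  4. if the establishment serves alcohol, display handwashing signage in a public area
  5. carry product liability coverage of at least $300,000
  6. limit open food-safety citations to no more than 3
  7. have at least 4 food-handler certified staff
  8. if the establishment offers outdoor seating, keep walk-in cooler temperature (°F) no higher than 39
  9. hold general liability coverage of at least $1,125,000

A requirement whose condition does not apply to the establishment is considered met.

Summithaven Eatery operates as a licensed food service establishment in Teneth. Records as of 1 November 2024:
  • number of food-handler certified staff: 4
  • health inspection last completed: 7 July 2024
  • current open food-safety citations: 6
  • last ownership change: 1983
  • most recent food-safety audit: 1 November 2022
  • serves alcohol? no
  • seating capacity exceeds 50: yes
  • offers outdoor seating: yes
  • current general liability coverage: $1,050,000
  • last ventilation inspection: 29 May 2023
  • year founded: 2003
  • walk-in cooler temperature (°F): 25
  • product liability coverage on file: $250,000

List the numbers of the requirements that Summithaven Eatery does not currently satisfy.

1. ventilation inspection 522 days ago vs limit 540 → met
2. condition 'seating capacity exceeds 50' holds; food-safety audit 731 days ago vs limit 540 → not met
3. health inspection 117 days ago vs limit 120 → met
4. condition 'serves alcohol' does not hold → requirement n/a → met
5. product liability coverage $250,000 < $300,000 → not met
6. open food-safety citations 6 > 3 → not met
7. food-handler certified staff 4 ≥ 4 → met
8. condition 'offers outdoor seating' holds; walk-in cooler temperature (°F) 25 ≤ 39 → met
9. general liability coverage $1,050,000 < $1,125,000 → not met
Not met: 2, 5, 6, 9

2, 5, 6, 9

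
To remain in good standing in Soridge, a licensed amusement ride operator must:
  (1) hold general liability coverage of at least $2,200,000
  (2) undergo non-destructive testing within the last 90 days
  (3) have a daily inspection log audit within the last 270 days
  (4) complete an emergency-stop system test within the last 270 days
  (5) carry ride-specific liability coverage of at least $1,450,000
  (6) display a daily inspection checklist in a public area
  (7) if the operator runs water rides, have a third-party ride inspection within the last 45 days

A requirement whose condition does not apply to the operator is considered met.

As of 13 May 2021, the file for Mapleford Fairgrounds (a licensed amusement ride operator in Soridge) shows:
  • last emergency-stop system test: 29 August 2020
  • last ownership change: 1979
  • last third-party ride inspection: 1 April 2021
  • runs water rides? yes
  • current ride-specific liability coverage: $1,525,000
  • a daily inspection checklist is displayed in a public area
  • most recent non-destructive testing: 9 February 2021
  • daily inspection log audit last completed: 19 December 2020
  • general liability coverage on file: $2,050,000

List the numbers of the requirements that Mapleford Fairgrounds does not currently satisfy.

1. general liability coverage $2,050,000 < $2,200,000 → not met
2. non-destructive testing 93 days ago vs limit 90 → not met
3. daily inspection log audit 145 days ago vs limit 270 → met
4. emergency-stop system test 257 days ago vs limit 270 → met
5. ride-specific liability coverage $1,525,000 ≥ $1,450,000 → met
6. daily inspection checklist present → met
7. condition 'runs water rides' holds; third-party ride inspection 42 days ago vs limit 45 → met
Not met: 1, 2

1, 2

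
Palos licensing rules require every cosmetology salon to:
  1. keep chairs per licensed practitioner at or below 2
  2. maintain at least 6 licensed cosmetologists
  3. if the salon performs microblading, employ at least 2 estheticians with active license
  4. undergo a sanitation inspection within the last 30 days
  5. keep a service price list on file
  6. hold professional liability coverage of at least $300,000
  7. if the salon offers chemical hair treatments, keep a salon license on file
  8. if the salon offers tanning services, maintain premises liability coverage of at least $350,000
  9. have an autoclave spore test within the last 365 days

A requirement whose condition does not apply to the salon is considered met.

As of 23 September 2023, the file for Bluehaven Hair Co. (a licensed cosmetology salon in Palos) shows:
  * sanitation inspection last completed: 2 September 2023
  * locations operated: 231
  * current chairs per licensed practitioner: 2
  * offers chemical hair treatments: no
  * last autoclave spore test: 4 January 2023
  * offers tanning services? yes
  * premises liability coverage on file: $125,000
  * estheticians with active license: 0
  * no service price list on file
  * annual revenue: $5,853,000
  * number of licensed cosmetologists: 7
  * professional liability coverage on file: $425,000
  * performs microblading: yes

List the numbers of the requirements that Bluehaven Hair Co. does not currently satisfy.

1. chairs per licensed practitioner 2 ≤ 2 → met
2. licensed cosmetologists 7 ≥ 6 → met
3. condition 'performs microblading' holds; estheticians with active license 0 < 2 → not met
4. sanitation inspection 21 days ago vs limit 30 → met
5. service price list absent → not met
6. professional liability coverage $425,000 ≥ $300,000 → met
7. condition 'offers chemical hair treatments' does not hold → requirement n/a → met
8. condition 'offers tanning services' holds; premises liability coverage $125,000 < $350,000 → not met
9. autoclave spore test 262 days ago vs limit 365 → met
Not met: 3, 5, 8

3, 5, 8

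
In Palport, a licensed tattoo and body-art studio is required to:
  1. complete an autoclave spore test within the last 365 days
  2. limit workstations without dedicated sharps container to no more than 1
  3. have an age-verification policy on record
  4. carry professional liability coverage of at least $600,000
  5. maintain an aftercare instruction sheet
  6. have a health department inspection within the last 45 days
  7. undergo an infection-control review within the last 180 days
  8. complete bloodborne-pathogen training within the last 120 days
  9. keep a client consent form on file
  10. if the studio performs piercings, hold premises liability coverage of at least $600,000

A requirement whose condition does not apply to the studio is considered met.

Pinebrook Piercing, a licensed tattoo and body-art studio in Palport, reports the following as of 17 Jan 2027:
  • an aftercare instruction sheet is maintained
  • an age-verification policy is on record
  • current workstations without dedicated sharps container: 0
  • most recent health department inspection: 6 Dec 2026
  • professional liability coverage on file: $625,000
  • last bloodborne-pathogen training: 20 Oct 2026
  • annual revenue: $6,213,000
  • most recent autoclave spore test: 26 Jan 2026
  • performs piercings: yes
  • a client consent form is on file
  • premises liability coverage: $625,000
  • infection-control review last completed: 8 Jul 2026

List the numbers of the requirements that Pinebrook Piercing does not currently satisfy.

7

1. autoclave spore test 356 days ago vs limit 365 → met
2. workstations without dedicated sharps container 0 ≤ 1 → met
3. age-verification policy present → met
4. professional liability coverage $625,000 ≥ $600,000 → met
5. aftercare instruction sheet present → met
6. health department inspection 42 days ago vs limit 45 → met
7. infection-control review 193 days ago vs limit 180 → not met
8. bloodborne-pathogen training 89 days ago vs limit 120 → met
9. client consent form present → met
10. condition 'performs piercings' holds; premises liability coverage $625,000 ≥ $600,000 → met
Not met: 7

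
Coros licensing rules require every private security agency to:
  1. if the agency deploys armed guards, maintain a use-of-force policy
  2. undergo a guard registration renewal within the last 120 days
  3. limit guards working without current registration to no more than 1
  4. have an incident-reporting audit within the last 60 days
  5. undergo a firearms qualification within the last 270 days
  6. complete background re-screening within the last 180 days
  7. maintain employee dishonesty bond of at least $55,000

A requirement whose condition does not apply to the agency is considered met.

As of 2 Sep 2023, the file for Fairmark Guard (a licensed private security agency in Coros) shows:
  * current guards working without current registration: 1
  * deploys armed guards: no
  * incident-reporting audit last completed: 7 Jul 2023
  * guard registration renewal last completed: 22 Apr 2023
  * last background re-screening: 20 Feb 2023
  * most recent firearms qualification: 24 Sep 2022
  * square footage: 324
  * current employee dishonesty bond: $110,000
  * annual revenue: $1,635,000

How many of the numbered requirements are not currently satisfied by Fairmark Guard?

1. condition 'deploys armed guards' does not hold → requirement n/a → met
2. guard registration renewal 133 days ago vs limit 120 → not met
3. guards working without current registration 1 ≤ 1 → met
4. incident-reporting audit 57 days ago vs limit 60 → met
5. firearms qualification 343 days ago vs limit 270 → not met
6. background re-screening 194 days ago vs limit 180 → not met
7. employee dishonesty bond $110,000 ≥ $55,000 → met
Not met: 3 of 7

3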